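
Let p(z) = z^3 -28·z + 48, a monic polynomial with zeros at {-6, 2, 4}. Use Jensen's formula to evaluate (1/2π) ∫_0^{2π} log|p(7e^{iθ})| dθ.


Zeros: -6, 2, 4; r = 7.
Inside |z| < r: -6, 2, 4. Outside (|z| ≥ r): ∅.
p(0) = 48, so log|p(0)| = log(48) = 3.8712.
Apply Jensen: I(r) = log|p(0)| + Σ_k log(r/|z_k|), summed over zeros inside |z| < r.
  log(r/|z_k|) for z_k = -6: log(7/6) = 0.1542
  log(r/|z_k|) for z_k = 2: log(7/2) = 1.2528
  log(r/|z_k|) for z_k = 4: log(7/4) = 0.5596
Sum over inside zeros: 1.9665.
I(r) = log|p(0)| + (inside sum) = 3.8712 + 1.9665 = 5.8377.
Closed form (all zeros inside, monic): I(r) = n·log(r) = 3·log(7) = 5.8377. ✓

I(r) ≈ 5.8377.


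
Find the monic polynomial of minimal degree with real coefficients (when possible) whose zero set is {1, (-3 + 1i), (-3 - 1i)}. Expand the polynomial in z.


The polynomial is p(z) = ∏_{α ∈ S} (z − α), where S = {1, (-3 + 1i), (-3 - 1i)}.
Expanding the product yields: p(z) = z^3 + 5·z^2 + 4·z -10.
Note conjugate pairs combine to real quadratics: (z − (-3+1i))(z − (-3−1i)) = z² + 6z + 10.
The resulting polynomial has degree 3 and real coefficients as required.

p(z) = z^3 + 5·z^2 + 4·z -10.


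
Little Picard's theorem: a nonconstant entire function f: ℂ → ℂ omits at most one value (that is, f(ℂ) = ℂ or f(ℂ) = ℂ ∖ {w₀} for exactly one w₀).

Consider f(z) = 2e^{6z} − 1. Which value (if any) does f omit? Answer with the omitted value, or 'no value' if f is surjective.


Little Picard bounds the complement of f(ℂ) to at most one point.
e^{6z} is never zero on ℂ, so 2·e^{6z} takes every value in ℂ ∖ {0}. Adding -1 shifts the range to ℂ ∖ {-1}. Thus f omits exactly the value -1.

Omitted value: -1.


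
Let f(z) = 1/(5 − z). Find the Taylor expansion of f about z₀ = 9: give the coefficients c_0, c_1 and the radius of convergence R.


Let w = z − z₀, so z = z₀ + w.
Then 5 − z = 5 − (z₀ + w) = (5 − z₀) − w = -4 − w.
f(z) = 1/(-4 − w) = (1/(-4)) · 1/(1 − w/(-4)) = Σ_{n≥0} w^n / (-4)^(n+1).
So c_n = 1/(-4)^(n+1):
  c_0 = 1/(-4)^1 = -1/4.
  c_1 = 1/(-4)^2 = 1/16.
The series is valid for |w/d| < 1, i.e. |z − z₀| < |d|.
Radius of convergence: R = |5 − z₀| = |-4| = 4 (distance from z₀ to the singularity z = 5).

c_0 = -1/4, c_1 = 1/16; R = 4.


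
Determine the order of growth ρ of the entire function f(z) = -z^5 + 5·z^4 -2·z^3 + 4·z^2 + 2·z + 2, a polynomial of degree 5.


|f(z)| ≤ Σ|c_k|·r^k = O(r^5) as r → ∞. Polynomial growth is O(e^{r^ε}) for every ε > 0 (since r^5/e^{r^ε} → 0), so ρ ≤ ε for all ε > 0, i.e. ρ = 0. Every nonconstant polynomial has order 0.
Therefore ρ = 0.

Order ρ = 0.


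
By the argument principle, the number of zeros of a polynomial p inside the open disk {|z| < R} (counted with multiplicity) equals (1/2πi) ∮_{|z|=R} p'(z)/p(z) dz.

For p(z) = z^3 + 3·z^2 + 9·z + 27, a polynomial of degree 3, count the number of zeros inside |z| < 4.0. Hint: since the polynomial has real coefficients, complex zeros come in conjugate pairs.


The zeros of p are: (0 + 3i), (0 - 3i), -3.
Their magnitudes are: 3, 3, 3.
Zeros with |z| < R = 4.0: (0 + 3i), (0 - 3i), -3.
Count = 3.
By the argument principle, (1/2πi) ∮_{|z|=R} p'(z)/p(z) dz equals exactly this count.

Number of zeros inside |z| < 4.0: 3.


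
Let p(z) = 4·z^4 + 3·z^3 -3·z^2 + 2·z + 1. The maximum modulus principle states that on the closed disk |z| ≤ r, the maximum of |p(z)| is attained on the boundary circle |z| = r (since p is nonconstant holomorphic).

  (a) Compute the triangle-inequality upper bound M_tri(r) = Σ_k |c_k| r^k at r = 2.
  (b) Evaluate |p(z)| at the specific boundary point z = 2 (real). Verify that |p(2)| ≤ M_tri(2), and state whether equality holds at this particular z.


Coefficients: c_0 = 1, c_1 = 2, c_2 = -3, c_3 = 3, c_4 = 4. Radius r = 2.
Part (a). Triangle bound: M_tri(r) = Σ_k |c_k| r^k
  = |1|·2^0 + |2|·2^1 + |-3|·2^2 + |3|·2^3 + |4|·2^4
  = 1 + 4 + 12 + 24 + 64 = 105.
This bounds M(r) := max_{|z|=r} |p(z)| from above; equality holds iff all terms c_k z^k can be made to align in phase at a single z on |z|=r.
Part (b). At z = 2 (real, on the circle |z| = r):
  p(2) = (1)·2^0 + (2)·2^1 + (-3)·2^2 + (3)·2^3 + (4)·2^4 = 81.
  |p(2)| = 81.
Check: |p(2)| = 81 ≤ 105 = M_tri(2). ✓ Equality does not hold at z = 2 (the coefficients have mixed signs, so the terms do not all align in phase there).

M_tri(2) = 105; |p(2)| = 81; equality at z=2: no.


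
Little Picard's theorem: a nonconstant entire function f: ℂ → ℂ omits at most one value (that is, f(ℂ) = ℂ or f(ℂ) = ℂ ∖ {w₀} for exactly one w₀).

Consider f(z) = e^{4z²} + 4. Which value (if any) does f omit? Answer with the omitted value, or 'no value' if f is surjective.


Little Picard bounds the complement of f(ℂ) to at most one point.
The exponent g(z) = 4z² is a nonconstant polynomial, hence surjective onto ℂ. So e^{g(z)} takes every value in {e^w : w ∈ ℂ} = ℂ ∖ {0}. Adding 4 shifts the range to ℂ ∖ {4}. f omits exactly 4.

Omitted value: 4.


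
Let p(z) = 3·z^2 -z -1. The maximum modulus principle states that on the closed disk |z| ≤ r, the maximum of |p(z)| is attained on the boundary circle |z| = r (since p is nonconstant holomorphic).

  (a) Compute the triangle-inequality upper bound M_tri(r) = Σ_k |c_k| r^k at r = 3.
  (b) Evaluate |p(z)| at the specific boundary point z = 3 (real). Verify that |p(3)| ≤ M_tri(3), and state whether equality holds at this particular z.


Coefficients: c_0 = -1, c_1 = -1, c_2 = 3. Radius r = 3.
Part (a). Triangle bound: M_tri(r) = Σ_k |c_k| r^k
  = |-1|·3^0 + |-1|·3^1 + |3|·3^2
  = 1 + 3 + 27 = 31.
This bounds M(r) := max_{|z|=r} |p(z)| from above; equality holds iff all terms c_k z^k can be made to align in phase at a single z on |z|=r.
Part (b). At z = 3 (real, on the circle |z| = r):
  p(3) = (-1)·3^0 + (-1)·3^1 + (3)·3^2 = 23.
  |p(3)| = 23.
Check: |p(3)| = 23 ≤ 31 = M_tri(3). ✓ Equality does not hold at z = 3 (the coefficients have mixed signs, so the terms do not all align in phase there).

M_tri(3) = 31; |p(3)| = 23; equality at z=3: no.


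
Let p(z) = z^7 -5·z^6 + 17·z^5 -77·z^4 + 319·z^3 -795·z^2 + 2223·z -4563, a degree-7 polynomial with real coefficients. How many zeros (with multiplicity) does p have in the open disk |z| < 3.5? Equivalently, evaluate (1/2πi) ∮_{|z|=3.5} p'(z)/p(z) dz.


The zeros of p are: (3 + 2i), (3 - 2i), (-2 + 3i), (-2 - 3i), (0 + 3i), (0 - 3i), 3.
Their magnitudes are: 3.606, 3.606, 3.606, 3.606, 3, 3, 3.
Zeros with |z| < R = 3.5: (0 + 3i), (0 - 3i), 3.
Count = 3.
By the argument principle, (1/2πi) ∮_{|z|=R} p'(z)/p(z) dz equals exactly this count.

Number of zeros inside |z| < 3.5: 3.


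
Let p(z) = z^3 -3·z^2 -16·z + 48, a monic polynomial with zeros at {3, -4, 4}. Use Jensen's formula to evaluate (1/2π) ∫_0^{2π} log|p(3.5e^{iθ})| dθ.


Zeros: -4, 3, 4; r = 3.5.
Inside |z| < r: 3. Outside (|z| ≥ r): -4, 4.
p(0) = 48, so log|p(0)| = log(48) = 3.8712.
Apply Jensen: I(r) = log|p(0)| + Σ_k log(r/|z_k|), summed over zeros inside |z| < r.
  log(r/|z_k|) for z_k = 3: log(3.5/3) = 0.1542
  Outside zeros (-4, 4) contribute nothing to the Jensen sum.
Sum over inside zeros: 0.1542.
I(r) = log|p(0)| + (inside sum) = 3.8712 + 0.1542 = 4.0254.
Note: since some zeros are outside |z| ≤ r, the simplified n·log(r) form does NOT apply — only the inside zeros contribute.

I(r) ≈ 4.0254.


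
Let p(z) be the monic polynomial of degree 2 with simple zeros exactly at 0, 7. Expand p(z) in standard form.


The polynomial is p(z) = ∏_{α ∈ S} (z − α), where S = {0, 7}.
Expanding the product yields: p(z) = z^2 -7·z.
The resulting polynomial has degree 2 and real coefficients as required.

p(z) = z^2 -7·z.


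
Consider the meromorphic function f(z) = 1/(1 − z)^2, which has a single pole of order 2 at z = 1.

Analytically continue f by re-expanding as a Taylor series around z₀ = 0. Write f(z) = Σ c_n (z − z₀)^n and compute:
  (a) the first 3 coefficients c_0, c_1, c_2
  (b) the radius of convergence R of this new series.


Let w = z − z₀, so z = z₀ + w.
Then 1 − z = 1 − (z₀ + w) = (1 − z₀) − w = 1 − w.
f(z) = 1/(1 − w)^2 = (1/(1)^2) · (1 − w/(1))^{−2}.
By the binomial series (1−u)^{−2} = Σ_{n≥0} C(n+1, 1) u^n for |u|<1, with u = w/(1):
  c_n = C(n+1, 1) / (1)^(n+2).
  c_0 = 1/(1)^2 = 1.
  c_1 = 2/(1)^3 = 2.
  c_2 = 3/(1)^4 = 3.
The series is valid for |w/d| < 1, i.e. |z − z₀| < |d|.
Radius of convergence: R = |1 − z₀| = |1| = 1 (distance from z₀ to the singularity z = 1).

c_0 = 1, c_1 = 2, c_2 = 3; R = 1.


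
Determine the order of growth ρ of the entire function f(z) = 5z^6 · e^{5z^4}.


M(r) = max_{|z|=r} |5|·|z|^6·|e^{5z^4}| = 5·r^6 · e^{5r^4} (the factors attain their maxima compatibly on |z|=r). Then log M(r) = log 5 + 6·log r + 5r^4, dominated by the last term, so log log M(r) ~ 4·log r. The polynomial factor 5z^6 contributes only a log r term and does not affect the order. ρ = 4.
Therefore ρ = 4.

Order ρ = 4.


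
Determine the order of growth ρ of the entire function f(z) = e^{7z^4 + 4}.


|e^{7z^4 + 4}| = e^{Re(7·z^4) + 4} ≤ e^{7|z|^4 + 4} = e^{7r^4 + 4} on |z| = r, so ρ ≤ 4. Choosing z on |z|=r so that 7·z^4 is real positive (always possible by picking arg z appropriately) gives |f(z)| = e^{7r^4 + 4}, matching the bound. The additive constant 4 does not affect log log M(r) ~ 4·log r. Hence ρ = 4.
Therefore ρ = 4.

Order ρ = 4.


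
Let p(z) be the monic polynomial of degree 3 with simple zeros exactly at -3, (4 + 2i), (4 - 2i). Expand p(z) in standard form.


The polynomial is p(z) = ∏_{α ∈ S} (z − α), where S = {-3, (4 + 2i), (4 - 2i)}.
Expanding the product yields: p(z) = z^3 -5·z^2 -4·z + 60.
Note conjugate pairs combine to real quadratics: (z − (4+2i))(z − (4−2i)) = z² − 8z + 20.
The resulting polynomial has degree 3 and real coefficients as required.

p(z) = z^3 -5·z^2 -4·z + 60.


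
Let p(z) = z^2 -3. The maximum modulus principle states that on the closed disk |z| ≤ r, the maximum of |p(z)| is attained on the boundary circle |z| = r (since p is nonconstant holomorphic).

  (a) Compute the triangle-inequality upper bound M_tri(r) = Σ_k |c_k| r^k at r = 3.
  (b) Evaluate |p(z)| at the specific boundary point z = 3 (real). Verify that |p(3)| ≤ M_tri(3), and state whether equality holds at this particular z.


Coefficients: c_0 = -3, c_1 = 0, c_2 = 1. Radius r = 3.
Part (a). Triangle bound: M_tri(r) = Σ_k |c_k| r^k
  = |-3|·3^0 + |0|·3^1 + |1|·3^2
  = 3 + 0 + 9 = 12.
This bounds M(r) := max_{|z|=r} |p(z)| from above; equality holds iff all terms c_k z^k can be made to align in phase at a single z on |z|=r.
Part (b). At z = 3 (real, on the circle |z| = r):
  p(3) = (-3)·3^0 + (0)·3^1 + (1)·3^2 = 6.
  |p(3)| = 6.
Check: |p(3)| = 6 ≤ 12 = M_tri(3). ✓ Equality does not hold at z = 3 (the coefficients have mixed signs, so the terms do not all align in phase there).

M_tri(3) = 12; |p(3)| = 6; equality at z=3: no.


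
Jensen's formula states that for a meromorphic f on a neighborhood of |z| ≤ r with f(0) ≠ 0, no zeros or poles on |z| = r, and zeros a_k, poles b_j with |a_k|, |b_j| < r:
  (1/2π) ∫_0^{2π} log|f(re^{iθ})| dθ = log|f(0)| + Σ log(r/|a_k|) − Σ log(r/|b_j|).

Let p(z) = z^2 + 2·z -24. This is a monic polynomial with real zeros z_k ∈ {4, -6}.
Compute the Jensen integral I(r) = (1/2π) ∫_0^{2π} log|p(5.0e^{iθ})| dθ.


Zeros: -6, 4; r = 5.0.
Inside |z| < r: 4. Outside (|z| ≥ r): -6.
p(0) = -24, so log|p(0)| = log(24) = 3.1781.
Apply Jensen: I(r) = log|p(0)| + Σ_k log(r/|z_k|), summed over zeros inside |z| < r.
  log(r/|z_k|) for z_k = 4: log(5.0/4) = 0.2231
  Outside zeros (-6) contribute nothing to the Jensen sum.
Sum over inside zeros: 0.2231.
I(r) = log|p(0)| + (inside sum) = 3.1781 + 0.2231 = 3.4012.
Note: since some zeros are outside |z| ≤ r, the simplified n·log(r) form does NOT apply — only the inside zeros contribute.

I(r) ≈ 3.4012.


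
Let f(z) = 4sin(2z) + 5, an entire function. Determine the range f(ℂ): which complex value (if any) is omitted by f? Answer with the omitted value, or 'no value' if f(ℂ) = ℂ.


Little Picard bounds the complement of f(ℂ) to at most one point.
sin is entire and surjective onto ℂ: for every w ∈ ℂ, sin(ζ) = w has a solution ζ ∈ ℂ (e.g., via the complex inverse arcsin). With ζ = 2z this gives z = ζ/(2). Then 4·sin(2z) takes every value in 4·ℂ = ℂ, and adding 5 is a bijection of ℂ. So f is surjective and omits no value. (Note: only on the real line is sin bounded by [−1, 1].)

Omitted value: no value.


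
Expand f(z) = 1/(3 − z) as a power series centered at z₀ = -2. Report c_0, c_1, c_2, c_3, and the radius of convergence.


Let w = z − z₀, so z = z₀ + w.
Then 3 − z = 3 − (z₀ + w) = (3 − z₀) − w = 5 − w.
f(z) = 1/(5 − w) = (1/(5)) · 1/(1 − w/(5)) = Σ_{n≥0} w^n / (5)^(n+1).
So c_n = 1/(5)^(n+1):
  c_0 = 1/(5)^1 = 1/5.
  c_1 = 1/(5)^2 = 1/25.
  c_2 = 1/(5)^3 = 1/125.
  c_3 = 1/(5)^4 = 1/625.
The series is valid for |w/d| < 1, i.e. |z − z₀| < |d|.
Radius of convergence: R = |3 − z₀| = |5| = 5 (distance from z₀ to the singularity z = 3).

c_0 = 1/5, c_1 = 1/25, c_2 = 1/125, c_3 = 1/625; R = 5.


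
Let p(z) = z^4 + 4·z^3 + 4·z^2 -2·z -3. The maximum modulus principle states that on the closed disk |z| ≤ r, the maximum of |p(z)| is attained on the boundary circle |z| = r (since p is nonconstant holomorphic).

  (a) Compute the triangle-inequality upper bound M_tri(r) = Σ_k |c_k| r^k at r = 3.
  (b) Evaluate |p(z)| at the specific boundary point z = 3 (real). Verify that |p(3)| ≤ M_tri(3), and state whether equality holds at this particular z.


Coefficients: c_0 = -3, c_1 = -2, c_2 = 4, c_3 = 4, c_4 = 1. Radius r = 3.
Part (a). Triangle bound: M_tri(r) = Σ_k |c_k| r^k
  = |-3|·3^0 + |-2|·3^1 + |4|·3^2 + |4|·3^3 + |1|·3^4
  = 3 + 6 + 36 + 108 + 81 = 234.
This bounds M(r) := max_{|z|=r} |p(z)| from above; equality holds iff all terms c_k z^k can be made to align in phase at a single z on |z|=r.
Part (b). At z = 3 (real, on the circle |z| = r):
  p(3) = (-3)·3^0 + (-2)·3^1 + (4)·3^2 + (4)·3^3 + (1)·3^4 = 216.
  |p(3)| = 216.
Check: |p(3)| = 216 ≤ 234 = M_tri(3). ✓ Equality does not hold at z = 3 (the coefficients have mixed signs, so the terms do not all align in phase there).

M_tri(3) = 234; |p(3)| = 216; equality at z=3: no.


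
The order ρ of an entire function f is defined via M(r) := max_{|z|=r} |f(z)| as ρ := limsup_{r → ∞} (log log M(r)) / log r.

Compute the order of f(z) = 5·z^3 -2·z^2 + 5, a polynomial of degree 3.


|f(z)| ≤ Σ|c_k|·r^k = O(r^3) as r → ∞. Polynomial growth is O(e^{r^ε}) for every ε > 0 (since r^3/e^{r^ε} → 0), so ρ ≤ ε for all ε > 0, i.e. ρ = 0. Every nonconstant polynomial has order 0.
Therefore ρ = 0.

Order ρ = 0.


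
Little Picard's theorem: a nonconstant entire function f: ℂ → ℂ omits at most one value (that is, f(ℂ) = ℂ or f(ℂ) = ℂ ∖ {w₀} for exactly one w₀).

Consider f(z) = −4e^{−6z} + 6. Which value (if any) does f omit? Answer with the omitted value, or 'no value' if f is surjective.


Little Picard bounds the complement of f(ℂ) to at most one point.
e^{−6z} is never zero on ℂ, so -4·e^{−6z} takes every value in ℂ ∖ {0}. Adding 6 shifts the range to ℂ ∖ {6}. Thus f omits exactly the value 6.

Omitted value: 6.


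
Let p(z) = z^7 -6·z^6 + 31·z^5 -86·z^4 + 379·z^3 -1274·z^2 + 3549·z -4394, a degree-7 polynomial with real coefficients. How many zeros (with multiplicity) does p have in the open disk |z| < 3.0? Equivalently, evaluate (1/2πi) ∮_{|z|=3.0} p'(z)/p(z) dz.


The zeros of p are: 2, (-2 + 3i), (-2 - 3i), (2 + 3i), (2 - 3i), (2 + 3i), (2 - 3i).
Their magnitudes are: 2, 3.606, 3.606, 3.606, 3.606, 3.606, 3.606.
Zeros with |z| < R = 3.0: 2.
Count = 1.
By the argument principle, (1/2πi) ∮_{|z|=R} p'(z)/p(z) dz equals exactly this count.

Number of zeros inside |z| < 3.0: 1.


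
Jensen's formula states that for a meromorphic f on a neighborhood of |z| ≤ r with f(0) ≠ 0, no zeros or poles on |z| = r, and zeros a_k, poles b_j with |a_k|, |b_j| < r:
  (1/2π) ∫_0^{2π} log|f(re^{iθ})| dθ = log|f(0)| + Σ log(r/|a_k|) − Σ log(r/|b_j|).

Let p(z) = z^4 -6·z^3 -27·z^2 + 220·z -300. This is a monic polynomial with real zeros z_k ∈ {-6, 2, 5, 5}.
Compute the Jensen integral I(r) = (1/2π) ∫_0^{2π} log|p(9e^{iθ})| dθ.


Zeros: -6, 2, 5, 5; r = 9.
Inside |z| < r: -6, 2, 5, 5. Outside (|z| ≥ r): ∅.
p(0) = -300, so log|p(0)| = log(300) = 5.7038.
Apply Jensen: I(r) = log|p(0)| + Σ_k log(r/|z_k|), summed over zeros inside |z| < r.
  log(r/|z_k|) for z_k = -6: log(9/6) = 0.4055
  log(r/|z_k|) for z_k = 2: log(9/2) = 1.5041
  log(r/|z_k|) for z_k = 5: log(9/5) = 0.5878
  log(r/|z_k|) for z_k = 5: log(9/5) = 0.5878
Sum over inside zeros: 3.0851.
I(r) = log|p(0)| + (inside sum) = 5.7038 + 3.0851 = 8.7889.
Closed form (all zeros inside, monic): I(r) = n·log(r) = 4·log(9) = 8.7889. ✓

I(r) ≈ 8.7889.


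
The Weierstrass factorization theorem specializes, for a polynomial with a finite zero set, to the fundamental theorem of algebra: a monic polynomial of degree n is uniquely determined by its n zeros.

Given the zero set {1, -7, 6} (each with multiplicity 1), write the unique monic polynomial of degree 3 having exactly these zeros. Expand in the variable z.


The polynomial is p(z) = ∏_{α ∈ S} (z − α), where S = {1, -7, 6}.
Expanding the product yields: p(z) = z^3 -43·z + 42.
The resulting polynomial has degree 3 and real coefficients as required.

p(z) = z^3 -43·z + 42.


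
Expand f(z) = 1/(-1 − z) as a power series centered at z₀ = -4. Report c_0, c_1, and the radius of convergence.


Let w = z − z₀, so z = z₀ + w.
Then -1 − z = -1 − (z₀ + w) = (-1 − z₀) − w = 3 − w.
f(z) = 1/(3 − w) = (1/(3)) · 1/(1 − w/(3)) = Σ_{n≥0} w^n / (3)^(n+1).
So c_n = 1/(3)^(n+1):
  c_0 = 1/(3)^1 = 1/3.
  c_1 = 1/(3)^2 = 1/9.
The series is valid for |w/d| < 1, i.e. |z − z₀| < |d|.
Radius of convergence: R = |-1 − z₀| = |3| = 3 (distance from z₀ to the singularity z = -1).

c_0 = 1/3, c_1 = 1/9; R = 3.


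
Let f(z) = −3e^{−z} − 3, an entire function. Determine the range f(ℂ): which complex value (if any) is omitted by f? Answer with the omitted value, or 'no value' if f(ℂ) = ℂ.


Little Picard bounds the complement of f(ℂ) to at most one point.
e^{−z} is never zero on ℂ, so -3·e^{−z} takes every value in ℂ ∖ {0}. Adding -3 shifts the range to ℂ ∖ {-3}. Thus f omits exactly the value -3.

Omitted value: -3.


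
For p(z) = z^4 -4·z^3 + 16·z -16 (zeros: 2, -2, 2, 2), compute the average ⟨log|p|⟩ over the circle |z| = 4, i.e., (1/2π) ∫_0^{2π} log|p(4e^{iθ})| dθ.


Zeros: -2, 2, 2, 2; r = 4.
Inside |z| < r: -2, 2, 2, 2. Outside (|z| ≥ r): ∅.
p(0) = -16, so log|p(0)| = log(16) = 2.7726.
Apply Jensen: I(r) = log|p(0)| + Σ_k log(r/|z_k|), summed over zeros inside |z| < r.
  log(r/|z_k|) for z_k = 2: log(4/2) = 0.6931
  log(r/|z_k|) for z_k = -2: log(4/2) = 0.6931
  log(r/|z_k|) for z_k = 2: log(4/2) = 0.6931
  log(r/|z_k|) for z_k = 2: log(4/2) = 0.6931
Sum over inside zeros: 2.7726.
I(r) = log|p(0)| + (inside sum) = 2.7726 + 2.7726 = 5.5452.
Closed form (all zeros inside, monic): I(r) = n·log(r) = 4·log(4) = 5.5452. ✓

I(r) ≈ 5.5452.


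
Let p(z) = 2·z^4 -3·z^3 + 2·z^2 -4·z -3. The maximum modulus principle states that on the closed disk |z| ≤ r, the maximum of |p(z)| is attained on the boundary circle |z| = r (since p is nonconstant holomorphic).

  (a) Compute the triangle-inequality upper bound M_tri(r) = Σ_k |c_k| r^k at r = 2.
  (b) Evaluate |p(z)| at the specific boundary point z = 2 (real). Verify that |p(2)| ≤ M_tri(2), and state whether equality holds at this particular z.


Coefficients: c_0 = -3, c_1 = -4, c_2 = 2, c_3 = -3, c_4 = 2. Radius r = 2.
Part (a). Triangle bound: M_tri(r) = Σ_k |c_k| r^k
  = |-3|·2^0 + |-4|·2^1 + |2|·2^2 + |-3|·2^3 + |2|·2^4
  = 3 + 8 + 8 + 24 + 32 = 75.
This bounds M(r) := max_{|z|=r} |p(z)| from above; equality holds iff all terms c_k z^k can be made to align in phase at a single z on |z|=r.
Part (b). At z = 2 (real, on the circle |z| = r):
  p(2) = (-3)·2^0 + (-4)·2^1 + (2)·2^2 + (-3)·2^3 + (2)·2^4 = 5.
  |p(2)| = 5.
Check: |p(2)| = 5 ≤ 75 = M_tri(2). ✓ Equality does not hold at z = 2 (the coefficients have mixed signs, so the terms do not all align in phase there).

M_tri(2) = 75; |p(2)| = 5; equality at z=2: no.


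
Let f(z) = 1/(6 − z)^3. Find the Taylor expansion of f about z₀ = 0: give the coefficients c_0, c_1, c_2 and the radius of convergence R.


Let w = z − z₀, so z = z₀ + w.
Then 6 − z = 6 − (z₀ + w) = (6 − z₀) − w = 6 − w.
f(z) = 1/(6 − w)^3 = (1/(6)^3) · (1 − w/(6))^{−3}.
By the binomial series (1−u)^{−3} = Σ_{n≥0} C(n+2, 2) u^n for |u|<1, with u = w/(6):
  c_n = C(n+2, 2) / (6)^(n+3).
  c_0 = 1/(6)^3 = 1/216.
  c_1 = 3/(6)^4 = 1/432.
  c_2 = 6/(6)^5 = 1/1296.
The series is valid for |w/d| < 1, i.e. |z − z₀| < |d|.
Radius of convergence: R = |6 − z₀| = |6| = 6 (distance from z₀ to the singularity z = 6).

c_0 = 1/216, c_1 = 1/432, c_2 = 1/1296; R = 6.


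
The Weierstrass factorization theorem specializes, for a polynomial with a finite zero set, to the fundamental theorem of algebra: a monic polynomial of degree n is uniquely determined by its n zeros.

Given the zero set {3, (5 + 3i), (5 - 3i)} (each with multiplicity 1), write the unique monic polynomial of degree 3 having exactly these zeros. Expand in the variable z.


The polynomial is p(z) = ∏_{α ∈ S} (z − α), where S = {3, (5 + 3i), (5 - 3i)}.
Expanding the product yields: p(z) = z^3 -13·z^2 + 64·z -102.
Note conjugate pairs combine to real quadratics: (z − (5+3i))(z − (5−3i)) = z² − 10z + 34.
The resulting polynomial has degree 3 and real coefficients as required.

p(z) = z^3 -13·z^2 + 64·z -102.


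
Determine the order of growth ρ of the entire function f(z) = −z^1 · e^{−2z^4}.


M(r) = max_{|z|=r} |-1|·|z|^1·|e^{−2z^4}| = 1·r^1 · e^{2r^4} (the factors attain their maxima compatibly on |z|=r). Then log M(r) = log 1 + 1·log r + 2r^4, dominated by the last term, so log log M(r) ~ 4·log r. The polynomial factor -1z^1 contributes only a log r term and does not affect the order. ρ = 4.
Therefore ρ = 4.

Order ρ = 4.


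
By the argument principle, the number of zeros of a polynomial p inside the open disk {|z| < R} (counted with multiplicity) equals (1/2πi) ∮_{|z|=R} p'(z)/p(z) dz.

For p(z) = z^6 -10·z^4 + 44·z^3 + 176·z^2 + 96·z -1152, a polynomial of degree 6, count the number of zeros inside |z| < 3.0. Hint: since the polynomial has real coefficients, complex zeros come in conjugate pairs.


The zeros of p are: (-2 + 2i), (-2 - 2i), (3 + 3i), (3 - 3i), -4, 2.
Their magnitudes are: 2.828, 2.828, 4.243, 4.243, 4, 2.
Zeros with |z| < R = 3.0: (-2 + 2i), (-2 - 2i), 2.
Count = 3.
By the argument principle, (1/2πi) ∮_{|z|=R} p'(z)/p(z) dz equals exactly this count.

Number of zeros inside |z| < 3.0: 3.


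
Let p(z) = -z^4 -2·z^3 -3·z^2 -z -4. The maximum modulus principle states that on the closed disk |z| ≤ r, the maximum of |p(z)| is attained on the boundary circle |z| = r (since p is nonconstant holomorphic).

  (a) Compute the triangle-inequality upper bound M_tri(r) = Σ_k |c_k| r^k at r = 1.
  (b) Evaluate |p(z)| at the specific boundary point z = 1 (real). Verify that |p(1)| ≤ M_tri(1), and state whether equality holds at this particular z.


Coefficients: c_0 = -4, c_1 = -1, c_2 = -3, c_3 = -2, c_4 = -1. Radius r = 1.
Part (a). Triangle bound: M_tri(r) = Σ_k |c_k| r^k
  = |-4|·1^0 + |-1|·1^1 + |-3|·1^2 + |-2|·1^3 + |-1|·1^4
  = 4 + 1 + 3 + 2 + 1 = 11.
This bounds M(r) := max_{|z|=r} |p(z)| from above; equality holds iff all terms c_k z^k can be made to align in phase at a single z on |z|=r.
Part (b). At z = 1 (real, on the circle |z| = r):
  p(1) = (-4)·1^0 + (-1)·1^1 + (-3)·1^2 + (-2)·1^3 + (-1)·1^4 = -11.
  |p(1)| = 11.
Since all nonzero coefficients share the same sign, |p(1)| = 11 = M_tri(1); the triangle bound is attained at z = 1, so in fact M(r) = 11.

M_tri(1) = 11; |p(1)| = 11; equality at z=1: yes.


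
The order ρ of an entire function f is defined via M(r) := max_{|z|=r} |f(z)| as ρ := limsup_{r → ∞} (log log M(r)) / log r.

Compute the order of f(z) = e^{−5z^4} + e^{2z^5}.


Each summand is entire of order 4 and 5 respectively (as in the single-exponential case). The order of a sum is at most the max of the orders, so ρ ≤ 5. For the lower bound: on |z|=r choose arg z so that 2z^5 is real positive; then |e^{2z^5}| = e^{2r^5} while |e^{-5z^4}| ≤ e^{5r^4} = o(e^{2r^5}). So |f| ≥ e^{2r^5}(1 − o(1)) and ρ ≥ 5. Hence ρ = max(4, 5) = 5.
Therefore ρ = 5.

Order ρ = 5.


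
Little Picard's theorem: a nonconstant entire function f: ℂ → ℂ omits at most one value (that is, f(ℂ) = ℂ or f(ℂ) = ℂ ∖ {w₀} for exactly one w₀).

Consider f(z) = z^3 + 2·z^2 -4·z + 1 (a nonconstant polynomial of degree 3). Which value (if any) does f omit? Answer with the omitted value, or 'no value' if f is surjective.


Little Picard bounds the complement of f(ℂ) to at most one point.
For every w ∈ ℂ, the equation p(z) − w = 0 is a nonconstant polynomial in z and hence has at least one root by the fundamental theorem of algebra. So p is surjective onto ℂ, omitting no value.

Omitted value: no value.


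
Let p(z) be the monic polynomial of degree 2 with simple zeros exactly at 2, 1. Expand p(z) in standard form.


The polynomial is p(z) = ∏_{α ∈ S} (z − α), where S = {2, 1}.
Expanding the product yields: p(z) = z^2 -3·z + 2.
The resulting polynomial has degree 2 and real coefficients as required.

p(z) = z^2 -3·z + 2.


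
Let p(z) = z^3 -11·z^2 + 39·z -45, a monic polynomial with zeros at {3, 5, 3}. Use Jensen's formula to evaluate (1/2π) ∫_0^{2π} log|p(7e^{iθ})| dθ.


Zeros: 3, 3, 5; r = 7.
Inside |z| < r: 3, 3, 5. Outside (|z| ≥ r): ∅.
p(0) = -45, so log|p(0)| = log(45) = 3.8067.
Apply Jensen: I(r) = log|p(0)| + Σ_k log(r/|z_k|), summed over zeros inside |z| < r.
  log(r/|z_k|) for z_k = 3: log(7/3) = 0.8473
  log(r/|z_k|) for z_k = 5: log(7/5) = 0.3365
  log(r/|z_k|) for z_k = 3: log(7/3) = 0.8473
Sum over inside zeros: 2.0311.
I(r) = log|p(0)| + (inside sum) = 3.8067 + 2.0311 = 5.8377.
Closed form (all zeros inside, monic): I(r) = n·log(r) = 3·log(7) = 5.8377. ✓

I(r) ≈ 5.8377.


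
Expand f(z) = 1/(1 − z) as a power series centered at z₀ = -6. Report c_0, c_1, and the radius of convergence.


Let w = z − z₀, so z = z₀ + w.
Then 1 − z = 1 − (z₀ + w) = (1 − z₀) − w = 7 − w.
f(z) = 1/(7 − w) = (1/(7)) · 1/(1 − w/(7)) = Σ_{n≥0} w^n / (7)^(n+1).
So c_n = 1/(7)^(n+1):
  c_0 = 1/(7)^1 = 1/7.
  c_1 = 1/(7)^2 = 1/49.
The series is valid for |w/d| < 1, i.e. |z − z₀| < |d|.
Radius of convergence: R = |1 − z₀| = |7| = 7 (distance from z₀ to the singularity z = 1).

c_0 = 1/7, c_1 = 1/49; R = 7.


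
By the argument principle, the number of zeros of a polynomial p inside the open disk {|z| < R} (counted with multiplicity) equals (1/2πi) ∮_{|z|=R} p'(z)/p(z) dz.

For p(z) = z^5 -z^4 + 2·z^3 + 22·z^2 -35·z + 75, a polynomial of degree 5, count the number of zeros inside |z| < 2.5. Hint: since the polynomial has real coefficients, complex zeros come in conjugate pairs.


The zeros of p are: -3, (1 + 2i), (1 - 2i), (1 + 2i), (1 - 2i).
Their magnitudes are: 3, 2.236, 2.236, 2.236, 2.236.
Zeros with |z| < R = 2.5: (1 + 2i), (1 - 2i), (1 + 2i), (1 - 2i).
Count = 4.
By the argument principle, (1/2πi) ∮_{|z|=R} p'(z)/p(z) dz equals exactly this count.

Number of zeros inside |z| < 2.5: 4.


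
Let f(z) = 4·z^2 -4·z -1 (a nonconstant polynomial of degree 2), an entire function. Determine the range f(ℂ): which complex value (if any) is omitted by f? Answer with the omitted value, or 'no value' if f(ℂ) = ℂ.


Little Picard bounds the complement of f(ℂ) to at most one point.
For every w ∈ ℂ, the equation p(z) − w = 0 is a nonconstant polynomial in z and hence has at least one root by the fundamental theorem of algebra. So p is surjective onto ℂ, omitting no value.

Omitted value: no value.


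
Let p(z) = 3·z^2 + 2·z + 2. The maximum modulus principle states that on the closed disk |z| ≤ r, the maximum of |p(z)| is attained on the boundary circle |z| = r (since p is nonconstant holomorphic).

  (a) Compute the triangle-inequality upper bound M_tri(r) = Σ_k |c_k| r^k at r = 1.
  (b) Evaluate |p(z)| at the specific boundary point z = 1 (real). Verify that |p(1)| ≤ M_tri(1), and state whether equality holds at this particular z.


Coefficients: c_0 = 2, c_1 = 2, c_2 = 3. Radius r = 1.
Part (a). Triangle bound: M_tri(r) = Σ_k |c_k| r^k
  = |2|·1^0 + |2|·1^1 + |3|·1^2
  = 2 + 2 + 3 = 7.
This bounds M(r) := max_{|z|=r} |p(z)| from above; equality holds iff all terms c_k z^k can be made to align in phase at a single z on |z|=r.
Part (b). At z = 1 (real, on the circle |z| = r):
  p(1) = (2)·1^0 + (2)·1^1 + (3)·1^2 = 7.
  |p(1)| = 7.
Since all nonzero coefficients share the same sign, |p(1)| = 7 = M_tri(1); the triangle bound is attained at z = 1, so in fact M(r) = 7.

M_tri(1) = 7; |p(1)| = 7; equality at z=1: yes.


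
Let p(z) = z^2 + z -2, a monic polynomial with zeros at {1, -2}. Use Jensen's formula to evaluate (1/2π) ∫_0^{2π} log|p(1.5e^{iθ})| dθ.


Zeros: -2, 1; r = 1.5.
Inside |z| < r: 1. Outside (|z| ≥ r): -2.
p(0) = -2, so log|p(0)| = log(2) = 0.6931.
Apply Jensen: I(r) = log|p(0)| + Σ_k log(r/|z_k|), summed over zeros inside |z| < r.
  log(r/|z_k|) for z_k = 1: log(1.5/1) = 0.4055
  Outside zeros (-2) contribute nothing to the Jensen sum.
Sum over inside zeros: 0.4055.
I(r) = log|p(0)| + (inside sum) = 0.6931 + 0.4055 = 1.0986.
Note: since some zeros are outside |z| ≤ r, the simplified n·log(r) form does NOT apply — only the inside zeros contribute.

I(r) ≈ 1.0986.


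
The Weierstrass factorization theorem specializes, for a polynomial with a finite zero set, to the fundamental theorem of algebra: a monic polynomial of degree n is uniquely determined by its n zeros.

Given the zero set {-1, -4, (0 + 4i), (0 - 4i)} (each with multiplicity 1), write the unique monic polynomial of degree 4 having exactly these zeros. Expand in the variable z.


The polynomial is p(z) = ∏_{α ∈ S} (z − α), where S = {-1, -4, (0 + 4i), (0 - 4i)}.
Expanding the product yields: p(z) = z^4 + 5·z^3 + 20·z^2 + 80·z + 64.
Note conjugate pairs combine to real quadratics: (z − (0+4i))(z − (0−4i)) = z² + 16.
The resulting polynomial has degree 4 and real coefficients as required.

p(z) = z^4 + 5·z^3 + 20·z^2 + 80·z + 64.


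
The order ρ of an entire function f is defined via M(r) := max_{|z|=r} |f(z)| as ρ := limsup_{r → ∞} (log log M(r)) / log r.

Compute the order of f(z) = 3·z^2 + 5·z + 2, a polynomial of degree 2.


|f(z)| ≤ Σ|c_k|·r^k = O(r^2) as r → ∞. Polynomial growth is O(e^{r^ε}) for every ε > 0 (since r^2/e^{r^ε} → 0), so ρ ≤ ε for all ε > 0, i.e. ρ = 0. Every nonconstant polynomial has order 0.
Therefore ρ = 0.

Order ρ = 0.


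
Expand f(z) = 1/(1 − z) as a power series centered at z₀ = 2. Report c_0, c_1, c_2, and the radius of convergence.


Let w = z − z₀, so z = z₀ + w.
Then 1 − z = 1 − (z₀ + w) = (1 − z₀) − w = -1 − w.
f(z) = 1/(-1 − w) = (1/(-1)) · 1/(1 − w/(-1)) = Σ_{n≥0} w^n / (-1)^(n+1).
So c_n = 1/(-1)^(n+1):
  c_0 = 1/(-1)^1 = -1.
  c_1 = 1/(-1)^2 = 1.
  c_2 = 1/(-1)^3 = -1.
The series is valid for |w/d| < 1, i.e. |z − z₀| < |d|.
Radius of convergence: R = |1 − z₀| = |-1| = 1 (distance from z₀ to the singularity z = 1).

c_0 = -1, c_1 = 1, c_2 = -1; R = 1.


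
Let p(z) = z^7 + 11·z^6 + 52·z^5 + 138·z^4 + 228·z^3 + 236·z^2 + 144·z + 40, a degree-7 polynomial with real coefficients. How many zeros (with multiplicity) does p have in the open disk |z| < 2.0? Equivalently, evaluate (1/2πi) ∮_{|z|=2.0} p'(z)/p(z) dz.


The zeros of p are: (-1 + 1i), (-1 - 1i), (-1 + 1i), (-1 - 1i), (-3 + 1i), (-3 - 1i), -1.
Their magnitudes are: 1.414, 1.414, 1.414, 1.414, 3.162, 3.162, 1.
Zeros with |z| < R = 2.0: (-1 + 1i), (-1 - 1i), (-1 + 1i), (-1 - 1i), -1.
Count = 5.
By the argument principle, (1/2πi) ∮_{|z|=R} p'(z)/p(z) dz equals exactly this count.

Number of zeros inside |z| < 2.0: 5.


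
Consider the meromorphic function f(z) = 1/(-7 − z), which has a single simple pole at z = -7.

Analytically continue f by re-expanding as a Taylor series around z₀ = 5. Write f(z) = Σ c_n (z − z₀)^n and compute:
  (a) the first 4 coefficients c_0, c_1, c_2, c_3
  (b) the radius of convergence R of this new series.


Let w = z − z₀, so z = z₀ + w.
Then -7 − z = -7 − (z₀ + w) = (-7 − z₀) − w = -12 − w.
f(z) = 1/(-12 − w) = (1/(-12)) · 1/(1 − w/(-12)) = Σ_{n≥0} w^n / (-12)^(n+1).
So c_n = 1/(-12)^(n+1):
  c_0 = 1/(-12)^1 = -1/12.
  c_1 = 1/(-12)^2 = 1/144.
  c_2 = 1/(-12)^3 = -1/1728.
  c_3 = 1/(-12)^4 = 1/20736.
The series is valid for |w/d| < 1, i.e. |z − z₀| < |d|.
Radius of convergence: R = |-7 − z₀| = |-12| = 12 (distance from z₀ to the singularity z = -7).

c_0 = -1/12, c_1 = 1/144, c_2 = -1/1728, c_3 = 1/20736; R = 12.


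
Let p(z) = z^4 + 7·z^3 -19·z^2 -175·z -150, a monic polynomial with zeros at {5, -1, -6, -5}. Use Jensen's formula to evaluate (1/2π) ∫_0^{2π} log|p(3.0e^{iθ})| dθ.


Zeros: -6, -5, -1, 5; r = 3.0.
Inside |z| < r: -1. Outside (|z| ≥ r): -6, -5, 5.
p(0) = -150, so log|p(0)| = log(150) = 5.0106.
Apply Jensen: I(r) = log|p(0)| + Σ_k log(r/|z_k|), summed over zeros inside |z| < r.
  log(r/|z_k|) for z_k = -1: log(3.0/1) = 1.0986
  Outside zeros (-6, -5, 5) contribute nothing to the Jensen sum.
Sum over inside zeros: 1.0986.
I(r) = log|p(0)| + (inside sum) = 5.0106 + 1.0986 = 6.1092.
Note: since some zeros are outside |z| ≤ r, the simplified n·log(r) form does NOT apply — only the inside zeros contribute.

I(r) ≈ 6.1092.


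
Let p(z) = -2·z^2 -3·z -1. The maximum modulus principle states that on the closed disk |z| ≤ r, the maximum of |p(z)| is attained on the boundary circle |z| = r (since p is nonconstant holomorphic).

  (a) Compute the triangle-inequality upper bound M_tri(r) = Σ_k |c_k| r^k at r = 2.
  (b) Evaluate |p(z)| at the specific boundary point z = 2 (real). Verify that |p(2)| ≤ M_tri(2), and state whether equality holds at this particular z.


Coefficients: c_0 = -1, c_1 = -3, c_2 = -2. Radius r = 2.
Part (a). Triangle bound: M_tri(r) = Σ_k |c_k| r^k
  = |-1|·2^0 + |-3|·2^1 + |-2|·2^2
  = 1 + 6 + 8 = 15.
This bounds M(r) := max_{|z|=r} |p(z)| from above; equality holds iff all terms c_k z^k can be made to align in phase at a single z on |z|=r.
Part (b). At z = 2 (real, on the circle |z| = r):
  p(2) = (-1)·2^0 + (-3)·2^1 + (-2)·2^2 = -15.
  |p(2)| = 15.
Since all nonzero coefficients share the same sign, |p(2)| = 15 = M_tri(2); the triangle bound is attained at z = 2, so in fact M(r) = 15.

M_tri(2) = 15; |p(2)| = 15; equality at z=2: yes.


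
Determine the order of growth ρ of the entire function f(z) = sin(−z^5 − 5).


Write sin(w) = (e^{iw} ± e^{−iw})/(2 or 2i), so |sin(w)| ≤ e^{|w|}. With w = −z^5 − 5, |w| ≤ 1r^5 + 5 on |z|=r, giving M(r) ≤ e^{1r^5 + 5} and ρ ≤ 5. For the lower bound, choose z on |z|=r with -1z^5 purely imaginary of modulus 1r^5; then |sin(−z^5 − 5)| grows like e^{1r^5}/2, so ρ ≥ 5. Hence ρ = 5.
Therefore ρ = 5.

Order ρ = 5.


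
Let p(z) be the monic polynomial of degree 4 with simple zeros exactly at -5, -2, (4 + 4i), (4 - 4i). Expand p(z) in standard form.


The polynomial is p(z) = ∏_{α ∈ S} (z − α), where S = {-5, -2, (4 + 4i), (4 - 4i)}.
Expanding the product yields: p(z) = z^4 -z^3 -14·z^2 + 144·z + 320.
Note conjugate pairs combine to real quadratics: (z − (4+4i))(z − (4−4i)) = z² − 8z + 32.
The resulting polynomial has degree 4 and real coefficients as required.

p(z) = z^4 -z^3 -14·z^2 + 144·z + 320.


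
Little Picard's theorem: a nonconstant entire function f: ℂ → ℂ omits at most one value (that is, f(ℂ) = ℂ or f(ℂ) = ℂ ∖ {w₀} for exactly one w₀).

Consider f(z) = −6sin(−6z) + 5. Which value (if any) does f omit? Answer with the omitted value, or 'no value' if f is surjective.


Little Picard bounds the complement of f(ℂ) to at most one point.
sin is entire and surjective onto ℂ: for every w ∈ ℂ, sin(ζ) = w has a solution ζ ∈ ℂ (e.g., via the complex inverse arcsin). With ζ = −6z this gives z = ζ/(-6). Then -6·sin(−6z) takes every value in -6·ℂ = ℂ, and adding 5 is a bijection of ℂ. So f is surjective and omits no value. (Note: only on the real line is sin bounded by [−1, 1].)

Omitted value: no value.


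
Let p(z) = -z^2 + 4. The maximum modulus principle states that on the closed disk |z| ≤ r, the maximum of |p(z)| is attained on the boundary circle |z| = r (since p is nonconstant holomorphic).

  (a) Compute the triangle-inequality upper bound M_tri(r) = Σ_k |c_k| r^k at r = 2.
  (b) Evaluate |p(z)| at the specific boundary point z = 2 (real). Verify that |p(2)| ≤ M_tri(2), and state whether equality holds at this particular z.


Coefficients: c_0 = 4, c_1 = 0, c_2 = -1. Radius r = 2.
Part (a). Triangle bound: M_tri(r) = Σ_k |c_k| r^k
  = |4|·2^0 + |0|·2^1 + |-1|·2^2
  = 4 + 0 + 4 = 8.
This bounds M(r) := max_{|z|=r} |p(z)| from above; equality holds iff all terms c_k z^k can be made to align in phase at a single z on |z|=r.
Part (b). At z = 2 (real, on the circle |z| = r):
  p(2) = (4)·2^0 + (0)·2^1 + (-1)·2^2 = 0.
  |p(2)| = 0.
Check: |p(2)| = 0 ≤ 8 = M_tri(2). ✓ Equality does not hold at z = 2 (the coefficients have mixed signs, so the terms do not all align in phase there).

M_tri(2) = 8; |p(2)| = 0; equality at z=2: no.


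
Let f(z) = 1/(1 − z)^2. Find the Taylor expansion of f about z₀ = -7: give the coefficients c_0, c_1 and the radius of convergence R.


Let w = z − z₀, so z = z₀ + w.
Then 1 − z = 1 − (z₀ + w) = (1 − z₀) − w = 8 − w.
f(z) = 1/(8 − w)^2 = (1/(8)^2) · (1 − w/(8))^{−2}.
By the binomial series (1−u)^{−2} = Σ_{n≥0} C(n+1, 1) u^n for |u|<1, with u = w/(8):
  c_n = C(n+1, 1) / (8)^(n+2).
  c_0 = 1/(8)^2 = 1/64.
  c_1 = 2/(8)^3 = 1/256.
The series is valid for |w/d| < 1, i.e. |z − z₀| < |d|.
Radius of convergence: R = |1 − z₀| = |8| = 8 (distance from z₀ to the singularity z = 1).

c_0 = 1/64, c_1 = 1/256; R = 8.


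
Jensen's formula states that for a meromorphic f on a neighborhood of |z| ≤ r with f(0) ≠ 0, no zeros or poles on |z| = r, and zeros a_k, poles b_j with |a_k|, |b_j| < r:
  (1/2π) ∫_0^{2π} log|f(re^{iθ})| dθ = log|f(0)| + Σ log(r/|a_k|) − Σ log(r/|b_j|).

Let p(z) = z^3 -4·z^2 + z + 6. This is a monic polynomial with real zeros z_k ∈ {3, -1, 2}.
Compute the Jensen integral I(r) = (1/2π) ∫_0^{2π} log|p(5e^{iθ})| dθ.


Zeros: -1, 2, 3; r = 5.
Inside |z| < r: -1, 2, 3. Outside (|z| ≥ r): ∅.
p(0) = 6, so log|p(0)| = log(6) = 1.7918.
Apply Jensen: I(r) = log|p(0)| + Σ_k log(r/|z_k|), summed over zeros inside |z| < r.
  log(r/|z_k|) for z_k = 3: log(5/3) = 0.5108
  log(r/|z_k|) for z_k = -1: log(5/1) = 1.6094
  log(r/|z_k|) for z_k = 2: log(5/2) = 0.9163
Sum over inside zeros: 3.0366.
I(r) = log|p(0)| + (inside sum) = 1.7918 + 3.0366 = 4.8283.
Closed form (all zeros inside, monic): I(r) = n·log(r) = 3·log(5) = 4.8283. ✓

I(r) ≈ 4.8283.


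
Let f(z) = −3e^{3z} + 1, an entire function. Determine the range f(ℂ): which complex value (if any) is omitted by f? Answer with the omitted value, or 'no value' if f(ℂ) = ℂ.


Little Picard bounds the complement of f(ℂ) to at most one point.
e^{3z} is never zero on ℂ, so -3·e^{3z} takes every value in ℂ ∖ {0}. Adding 1 shifts the range to ℂ ∖ {1}. Thus f omits exactly the value 1.

Omitted value: 1.
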